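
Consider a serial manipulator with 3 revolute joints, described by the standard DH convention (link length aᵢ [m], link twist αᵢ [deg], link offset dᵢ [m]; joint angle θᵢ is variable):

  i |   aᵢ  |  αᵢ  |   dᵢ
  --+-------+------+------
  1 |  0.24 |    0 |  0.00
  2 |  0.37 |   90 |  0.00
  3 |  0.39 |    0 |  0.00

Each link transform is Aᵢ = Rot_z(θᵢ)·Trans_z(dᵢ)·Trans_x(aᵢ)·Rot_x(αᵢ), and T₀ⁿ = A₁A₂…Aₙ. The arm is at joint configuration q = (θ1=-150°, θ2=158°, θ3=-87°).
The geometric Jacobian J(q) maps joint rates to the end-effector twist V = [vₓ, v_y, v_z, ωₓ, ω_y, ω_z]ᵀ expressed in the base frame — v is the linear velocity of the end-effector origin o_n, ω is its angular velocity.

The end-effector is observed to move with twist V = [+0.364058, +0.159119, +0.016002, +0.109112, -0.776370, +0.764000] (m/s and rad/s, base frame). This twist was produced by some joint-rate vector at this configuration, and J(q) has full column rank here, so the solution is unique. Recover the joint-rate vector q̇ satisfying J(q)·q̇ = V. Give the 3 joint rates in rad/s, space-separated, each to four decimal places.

0.8600 -0.0960 0.7840

o_n = [0.1788, -0.0657, -0.3895]
J₁: ẑ×o_n = [0.0657, 0.1788, -0.0000], ω = ẑ
J2: z=[0.0000, 0.0000, 1.0000] o=[-0.2078, -0.1200, 0.0000] → [-0.0543, 0.3866, 0.0000, 0.0000, 0.0000, 1.0000]
J3: z=[0.1392, -0.9903, 0.0000] o=[0.1586, -0.0685, 0.0000] → [0.3857, 0.0542, 0.0204, 0.1392, -0.9903, 0.0000]
q̇ = J⁺·V = [0.8600, -0.0960, 0.7840]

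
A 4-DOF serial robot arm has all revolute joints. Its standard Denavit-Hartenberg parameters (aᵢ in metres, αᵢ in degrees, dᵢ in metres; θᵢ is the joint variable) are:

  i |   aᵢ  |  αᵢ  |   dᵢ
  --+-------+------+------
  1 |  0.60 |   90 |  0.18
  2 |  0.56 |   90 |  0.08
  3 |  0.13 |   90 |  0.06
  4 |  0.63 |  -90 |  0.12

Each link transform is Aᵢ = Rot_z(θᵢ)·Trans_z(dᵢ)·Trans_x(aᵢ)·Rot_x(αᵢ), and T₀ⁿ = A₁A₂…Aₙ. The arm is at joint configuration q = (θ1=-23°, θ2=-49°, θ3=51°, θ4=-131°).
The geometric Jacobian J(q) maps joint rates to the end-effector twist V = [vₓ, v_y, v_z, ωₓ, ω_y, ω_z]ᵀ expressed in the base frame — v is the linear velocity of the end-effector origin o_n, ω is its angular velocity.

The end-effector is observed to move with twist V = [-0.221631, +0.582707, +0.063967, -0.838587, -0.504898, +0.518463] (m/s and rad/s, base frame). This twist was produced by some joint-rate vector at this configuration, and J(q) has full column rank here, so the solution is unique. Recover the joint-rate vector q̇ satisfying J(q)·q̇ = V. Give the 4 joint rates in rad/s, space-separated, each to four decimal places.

0.0830 0.2210 0.1480 -0.9080

o_n = [1.2120, -0.2802, 0.0941]
J₁: ẑ×o_n = [0.2802, 1.2120, -0.0000], ω = ẑ
J2: z=[-0.3907, -0.9205, 0.0000] o=[0.5523, -0.2344, 0.1800] → [0.0791, -0.0336, 0.6252, -0.3907, -0.9205, 0.0000]
J3: z=[-0.6947, 0.2949, -0.6561] o=[0.8592, -0.4516, -0.2426] → [0.2118, 0.0025, -0.2232, -0.6947, 0.2949, -0.6561]
J4: z=[0.7152, 0.3801, -0.5865] o=[0.8275, -0.5479, -0.3437] → [0.3235, -0.5387, 0.0453, 0.7152, 0.3801, -0.5865]
q̇ = J⁺·V = [0.0830, 0.2210, 0.1480, -0.9080]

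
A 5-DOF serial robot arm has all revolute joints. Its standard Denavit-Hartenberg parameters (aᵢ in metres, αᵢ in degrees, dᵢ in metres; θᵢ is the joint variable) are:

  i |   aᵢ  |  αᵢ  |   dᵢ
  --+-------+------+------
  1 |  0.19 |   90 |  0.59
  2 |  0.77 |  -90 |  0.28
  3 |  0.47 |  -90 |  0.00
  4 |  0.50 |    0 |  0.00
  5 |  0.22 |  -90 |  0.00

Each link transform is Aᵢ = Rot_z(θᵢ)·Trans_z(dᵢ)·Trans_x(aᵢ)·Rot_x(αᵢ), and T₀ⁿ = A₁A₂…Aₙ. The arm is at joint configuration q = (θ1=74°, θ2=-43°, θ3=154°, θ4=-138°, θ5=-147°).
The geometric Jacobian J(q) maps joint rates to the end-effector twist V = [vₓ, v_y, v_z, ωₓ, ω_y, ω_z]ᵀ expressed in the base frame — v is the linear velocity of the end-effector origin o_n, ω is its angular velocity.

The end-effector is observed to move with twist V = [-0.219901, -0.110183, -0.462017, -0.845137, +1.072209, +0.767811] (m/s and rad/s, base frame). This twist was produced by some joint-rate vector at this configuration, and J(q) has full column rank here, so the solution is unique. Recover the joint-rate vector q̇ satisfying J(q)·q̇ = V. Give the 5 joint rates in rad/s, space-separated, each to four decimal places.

0.4780 -0.3170 0.7560 -0.9980 0.1180

o_n = [0.4061, 0.6474, 0.2494]
J₁: ẑ×o_n = [-0.6474, 0.4061, 0.0000], ω = ẑ
J2: z=[0.9613, -0.2756, 0.0000] o=[0.0524, 0.1826, 0.5900] → [0.0939, 0.3274, 0.5443, 0.9613, -0.2756, 0.0000]
J3: z=[0.1880, 0.6556, 0.7314] o=[0.4767, 0.6468, 0.0649] → [0.1205, -0.0864, 0.0465, 0.1880, 0.6556, 0.7314]
J4: z=[0.7756, -0.5559, 0.2990] o=[0.1935, 0.4066, 0.3530] → [-0.0144, 0.1439, 0.3049, 0.7756, -0.5559, 0.2990]
J5: z=[0.7756, -0.5559, 0.2990] o=[0.4803, 0.8158, 0.3699] → [0.1173, 0.0713, -0.1719, 0.7756, -0.5559, 0.2990]
q̇ = J⁺·V = [0.4780, -0.3170, 0.7560, -0.9980, 0.1180]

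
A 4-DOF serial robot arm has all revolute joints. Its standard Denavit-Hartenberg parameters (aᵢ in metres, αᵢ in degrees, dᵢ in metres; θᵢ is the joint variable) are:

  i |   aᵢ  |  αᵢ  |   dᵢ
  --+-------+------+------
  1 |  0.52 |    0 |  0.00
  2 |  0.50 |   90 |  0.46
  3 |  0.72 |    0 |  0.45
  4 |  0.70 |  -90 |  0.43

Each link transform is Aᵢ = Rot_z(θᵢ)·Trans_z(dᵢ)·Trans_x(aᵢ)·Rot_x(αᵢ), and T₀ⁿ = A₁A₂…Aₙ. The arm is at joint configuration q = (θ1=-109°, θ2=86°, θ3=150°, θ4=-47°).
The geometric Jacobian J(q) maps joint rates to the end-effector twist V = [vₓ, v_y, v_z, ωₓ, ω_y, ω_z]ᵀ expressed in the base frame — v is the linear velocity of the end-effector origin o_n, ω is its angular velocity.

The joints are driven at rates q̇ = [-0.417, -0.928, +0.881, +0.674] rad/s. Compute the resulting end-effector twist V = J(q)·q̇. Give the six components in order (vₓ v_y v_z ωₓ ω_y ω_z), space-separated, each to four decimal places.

-2.4151 1.4193 -0.7942 -0.6076 -1.4314 -1.3450

o_n = [-0.7718, -1.1919, 1.5021]
J₁: ẑ×o_n = [1.1919, -0.7718, 0.0000], ω = ẑ
J2: z=[0.0000, 0.0000, 1.0000] o=[-0.1693, -0.4917, 0.0000] → [0.7002, -0.6025, 0.0000, 0.0000, 0.0000, 1.0000]
J3: z=[-0.3907, -0.9205, 0.0000] o=[0.2910, -0.6870, 0.4600] → [-0.9592, 0.4072, -0.7810, -0.3907, -0.9205, 0.0000]
J4: z=[-0.3907, -0.9205, 0.0000] o=[-0.4588, -0.8576, 0.8200] → [-0.6278, 0.2665, -0.1575, -0.3907, -0.9205, 0.0000]
V = J·q̇ = [-2.4151, 1.4193, -0.7942, -0.6076, -1.4314, -1.3450]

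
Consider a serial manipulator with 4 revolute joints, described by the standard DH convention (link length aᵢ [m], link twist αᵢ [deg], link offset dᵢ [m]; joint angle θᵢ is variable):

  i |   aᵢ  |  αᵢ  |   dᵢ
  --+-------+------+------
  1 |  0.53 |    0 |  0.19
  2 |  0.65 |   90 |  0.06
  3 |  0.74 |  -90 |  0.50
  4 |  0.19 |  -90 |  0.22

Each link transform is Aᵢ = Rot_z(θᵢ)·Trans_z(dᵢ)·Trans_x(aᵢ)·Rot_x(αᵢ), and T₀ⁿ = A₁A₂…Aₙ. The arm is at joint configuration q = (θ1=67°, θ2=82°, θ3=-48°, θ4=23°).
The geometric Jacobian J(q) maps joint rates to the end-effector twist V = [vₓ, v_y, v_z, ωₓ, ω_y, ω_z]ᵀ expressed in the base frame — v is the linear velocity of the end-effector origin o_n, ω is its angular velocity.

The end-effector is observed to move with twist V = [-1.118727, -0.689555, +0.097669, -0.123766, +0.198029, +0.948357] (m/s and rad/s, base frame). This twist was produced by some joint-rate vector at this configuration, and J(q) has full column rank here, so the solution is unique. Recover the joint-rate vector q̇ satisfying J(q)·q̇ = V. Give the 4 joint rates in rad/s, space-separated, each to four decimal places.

0.4520 0.3090 0.1060 0.2800

o_n = [-0.7957, 1.5871, -0.2827]
J₁: ẑ×o_n = [-1.5871, -0.7957, 0.0000], ω = ẑ
J2: z=[0.0000, 0.0000, 1.0000] o=[0.2071, 0.4879, 0.1900] → [-1.0992, -1.0028, 0.0000, 0.0000, 0.0000, 1.0000]
J3: z=[0.5150, 0.8572, 0.0000] o=[-0.3501, 0.8226, 0.2500] → [-0.4566, 0.2744, 0.7757, 0.5150, 0.8572, 0.0000]
J4: z=[-0.6370, 0.3827, 0.6691] o=[-0.5170, 1.5063, -0.2999] → [-0.0475, -0.1755, 0.0552, -0.6370, 0.3827, 0.6691]
q̇ = J⁺·V = [0.4520, 0.3090, 0.1060, 0.2800]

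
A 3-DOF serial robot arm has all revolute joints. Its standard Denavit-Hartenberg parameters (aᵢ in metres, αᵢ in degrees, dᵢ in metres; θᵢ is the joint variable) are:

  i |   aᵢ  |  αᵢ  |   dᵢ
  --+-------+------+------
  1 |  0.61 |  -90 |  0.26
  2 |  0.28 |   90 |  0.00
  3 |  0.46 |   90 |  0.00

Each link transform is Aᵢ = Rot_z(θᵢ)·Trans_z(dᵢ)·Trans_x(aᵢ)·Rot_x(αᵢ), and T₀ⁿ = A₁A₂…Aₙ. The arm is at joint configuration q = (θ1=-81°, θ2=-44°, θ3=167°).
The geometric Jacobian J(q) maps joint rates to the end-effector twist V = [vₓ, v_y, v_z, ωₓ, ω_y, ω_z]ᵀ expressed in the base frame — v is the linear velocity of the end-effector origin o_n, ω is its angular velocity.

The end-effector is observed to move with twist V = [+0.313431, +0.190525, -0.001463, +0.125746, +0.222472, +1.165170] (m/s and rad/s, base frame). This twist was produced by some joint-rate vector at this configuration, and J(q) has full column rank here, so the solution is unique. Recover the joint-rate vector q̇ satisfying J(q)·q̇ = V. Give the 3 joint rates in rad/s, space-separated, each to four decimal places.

0.9580 0.1590 0.2880

o_n = [0.1787, -0.4668, 0.1432]
J₁: ẑ×o_n = [0.4668, 0.1787, -0.0000], ω = ẑ
J2: z=[0.9877, 0.1564, 0.0000] o=[0.0954, -0.6025, 0.2600] → [-0.0183, 0.1154, 0.1210, 0.9877, 0.1564, 0.0000]
J3: z=[-0.1087, 0.6861, 0.7193] o=[0.1269, -0.8014, 0.4545] → [-0.4543, 0.0034, -0.0719, -0.1087, 0.6861, 0.7193]
q̇ = J⁺·V = [0.9580, 0.1590, 0.2880]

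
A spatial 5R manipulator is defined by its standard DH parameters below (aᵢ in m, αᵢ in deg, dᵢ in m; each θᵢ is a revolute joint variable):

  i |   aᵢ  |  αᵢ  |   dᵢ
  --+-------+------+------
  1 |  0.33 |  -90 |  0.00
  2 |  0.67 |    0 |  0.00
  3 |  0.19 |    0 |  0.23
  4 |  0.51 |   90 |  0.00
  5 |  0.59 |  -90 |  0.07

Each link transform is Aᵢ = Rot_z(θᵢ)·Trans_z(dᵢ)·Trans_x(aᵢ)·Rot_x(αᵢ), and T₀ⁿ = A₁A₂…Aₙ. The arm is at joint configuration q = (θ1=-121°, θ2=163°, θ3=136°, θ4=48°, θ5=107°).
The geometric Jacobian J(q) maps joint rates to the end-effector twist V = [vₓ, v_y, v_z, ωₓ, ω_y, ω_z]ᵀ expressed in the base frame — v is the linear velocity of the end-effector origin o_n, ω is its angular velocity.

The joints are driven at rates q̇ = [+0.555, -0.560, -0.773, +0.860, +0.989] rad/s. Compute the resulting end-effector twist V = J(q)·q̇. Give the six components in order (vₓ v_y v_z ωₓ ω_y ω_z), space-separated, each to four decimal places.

0.4985 1.0590 -0.2134 -0.2909 0.4343 1.5187

o_n = [0.6321, -0.4901, 0.1144]
J₁: ẑ×o_n = [0.4901, 0.6321, -0.0000], ω = ẑ
J2: z=[0.8572, -0.5150, 0.0000] o=[-0.1700, -0.2829, 0.0000] → [-0.0589, -0.0981, 0.2355, 0.8572, -0.5150, 0.0000]
J3: z=[0.8572, -0.5150, 0.0000] o=[0.1600, 0.2663, -0.1959] → [-0.1598, -0.2660, -0.4052, 0.8572, -0.5150, 0.0000]
J4: z=[0.8572, -0.5150, 0.0000] o=[0.3097, 0.0689, -0.0297] → [-0.0742, -0.1235, -0.3131, 0.8572, -0.5150, 0.0000]
J5: z=[0.1159, 0.1928, 0.9744] o=[0.0538, -0.3570, 0.0850] → [0.1353, 0.5601, -0.1269, 0.1159, 0.1928, 0.9744]
V = J·q̇ = [0.4985, 1.0590, -0.2134, -0.2909, 0.4343, 1.5187]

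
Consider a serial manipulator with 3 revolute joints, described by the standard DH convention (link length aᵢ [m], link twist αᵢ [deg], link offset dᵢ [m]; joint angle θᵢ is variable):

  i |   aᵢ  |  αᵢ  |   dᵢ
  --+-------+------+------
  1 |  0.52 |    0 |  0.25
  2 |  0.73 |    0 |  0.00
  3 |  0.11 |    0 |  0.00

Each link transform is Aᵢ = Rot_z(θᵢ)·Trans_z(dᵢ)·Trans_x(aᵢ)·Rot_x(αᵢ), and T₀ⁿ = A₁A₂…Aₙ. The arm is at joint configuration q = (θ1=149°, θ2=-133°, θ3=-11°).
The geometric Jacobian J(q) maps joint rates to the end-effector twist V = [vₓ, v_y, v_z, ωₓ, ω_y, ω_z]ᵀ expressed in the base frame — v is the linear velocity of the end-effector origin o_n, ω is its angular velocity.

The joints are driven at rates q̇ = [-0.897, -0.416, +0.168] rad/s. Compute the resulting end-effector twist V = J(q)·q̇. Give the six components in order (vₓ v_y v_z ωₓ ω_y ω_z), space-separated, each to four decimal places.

o_n = [0.3656, 0.4786, 0.2500]
J₁: ẑ×o_n = [-0.4786, 0.3656, 0.0000], ω = ẑ
J2: z=[0.0000, 0.0000, 1.0000] o=[-0.4457, 0.2678, 0.2500] → [-0.2108, 0.8113, 0.0000, 0.0000, 0.0000, 1.0000]
J3: z=[0.0000, 0.0000, 1.0000] o=[0.2560, 0.4690, 0.2500] → [-0.0096, 0.1096, 0.0000, 0.0000, 0.0000, 1.0000]
V = J·q̇ = [0.5154, -0.6470, 0.0000, 0.0000, 0.0000, -1.1450]

0.5154 -0.6470 0.0000 0.0000 0.0000 -1.1450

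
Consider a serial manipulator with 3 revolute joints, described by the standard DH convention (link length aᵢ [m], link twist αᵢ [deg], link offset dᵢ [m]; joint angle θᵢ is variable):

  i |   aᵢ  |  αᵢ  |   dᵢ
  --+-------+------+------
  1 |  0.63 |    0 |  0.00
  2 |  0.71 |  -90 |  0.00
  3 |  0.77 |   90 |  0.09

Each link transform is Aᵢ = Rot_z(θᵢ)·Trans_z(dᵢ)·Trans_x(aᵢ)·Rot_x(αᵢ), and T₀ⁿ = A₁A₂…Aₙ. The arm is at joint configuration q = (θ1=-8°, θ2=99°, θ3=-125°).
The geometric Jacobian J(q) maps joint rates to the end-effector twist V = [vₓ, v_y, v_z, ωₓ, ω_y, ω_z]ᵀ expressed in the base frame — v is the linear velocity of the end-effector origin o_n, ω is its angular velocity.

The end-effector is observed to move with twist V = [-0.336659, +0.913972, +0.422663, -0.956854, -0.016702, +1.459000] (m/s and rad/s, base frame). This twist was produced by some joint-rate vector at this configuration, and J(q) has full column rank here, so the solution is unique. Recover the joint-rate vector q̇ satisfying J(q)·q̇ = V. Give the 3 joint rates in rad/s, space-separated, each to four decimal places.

0.7190 0.7400 0.9570

o_n = [0.5292, 0.1791, 0.6307]
J₁: ẑ×o_n = [-0.1791, 0.5292, 0.0000], ω = ẑ
J2: z=[0.0000, 0.0000, 1.0000] o=[0.6239, -0.0877, 0.0000] → [-0.2667, -0.0947, 0.0000, 0.0000, 0.0000, 1.0000]
J3: z=[-0.9998, -0.0175, 0.0000] o=[0.6115, 0.6222, 0.0000] → [-0.0110, 0.6307, 0.4417, -0.9998, -0.0175, 0.0000]
q̇ = J⁺·V = [0.7190, 0.7400, 0.9570]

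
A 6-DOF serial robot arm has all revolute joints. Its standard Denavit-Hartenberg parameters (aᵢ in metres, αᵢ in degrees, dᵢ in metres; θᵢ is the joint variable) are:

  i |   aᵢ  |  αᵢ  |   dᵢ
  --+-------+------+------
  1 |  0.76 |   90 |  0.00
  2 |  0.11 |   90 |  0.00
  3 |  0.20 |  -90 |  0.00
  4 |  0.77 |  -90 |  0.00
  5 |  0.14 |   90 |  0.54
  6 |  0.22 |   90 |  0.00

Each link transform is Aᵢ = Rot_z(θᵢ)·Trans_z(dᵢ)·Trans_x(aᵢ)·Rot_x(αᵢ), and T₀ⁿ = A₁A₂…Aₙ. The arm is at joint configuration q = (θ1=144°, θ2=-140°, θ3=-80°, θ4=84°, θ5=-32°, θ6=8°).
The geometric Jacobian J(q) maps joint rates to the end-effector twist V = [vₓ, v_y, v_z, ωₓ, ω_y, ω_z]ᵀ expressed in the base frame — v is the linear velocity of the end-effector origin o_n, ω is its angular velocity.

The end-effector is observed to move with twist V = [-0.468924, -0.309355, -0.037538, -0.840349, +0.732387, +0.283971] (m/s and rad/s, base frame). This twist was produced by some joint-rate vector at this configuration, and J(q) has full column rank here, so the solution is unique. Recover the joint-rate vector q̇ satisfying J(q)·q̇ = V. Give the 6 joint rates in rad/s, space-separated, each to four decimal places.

0.1110 0.1250 -0.0570 -0.1410 0.1950 -0.9560

o_n = [-0.8775, 0.9890, -1.0258]
J₁: ẑ×o_n = [-0.9890, -0.8775, 0.0000], ω = ẑ
J2: z=[0.5878, 0.8090, 0.0000] o=[-0.6149, 0.4467, 0.0000] → [-0.8299, 0.6029, 0.5312, 0.5878, 0.8090, 0.0000]
J3: z=[0.5200, -0.3778, 0.7660] o=[-0.5467, 0.3972, -0.0707] → [-0.0925, 0.2433, 0.1828, 0.5200, -0.3778, 0.7660]
J4: z=[0.7124, -0.3029, -0.6330] o=[-0.6409, 0.2222, -0.0930] → [0.7680, 0.8142, 0.4746, 0.7124, -0.3029, -0.6330]
J5: z=[0.4143, 0.9096, 0.0309] o=[-1.0771, 0.4411, -0.6886] → [-0.3236, 0.1459, 0.0454, 0.4143, 0.9096, 0.0309]
J6: z=[0.9043, -0.4076, -0.1269] o=[-0.8678, 0.9436, -0.8107] → [0.0934, 0.1957, 0.0371, 0.9043, -0.4076, -0.1269]
q̇ = J⁺·V = [0.1110, 0.1250, -0.0570, -0.1410, 0.1950, -0.9560]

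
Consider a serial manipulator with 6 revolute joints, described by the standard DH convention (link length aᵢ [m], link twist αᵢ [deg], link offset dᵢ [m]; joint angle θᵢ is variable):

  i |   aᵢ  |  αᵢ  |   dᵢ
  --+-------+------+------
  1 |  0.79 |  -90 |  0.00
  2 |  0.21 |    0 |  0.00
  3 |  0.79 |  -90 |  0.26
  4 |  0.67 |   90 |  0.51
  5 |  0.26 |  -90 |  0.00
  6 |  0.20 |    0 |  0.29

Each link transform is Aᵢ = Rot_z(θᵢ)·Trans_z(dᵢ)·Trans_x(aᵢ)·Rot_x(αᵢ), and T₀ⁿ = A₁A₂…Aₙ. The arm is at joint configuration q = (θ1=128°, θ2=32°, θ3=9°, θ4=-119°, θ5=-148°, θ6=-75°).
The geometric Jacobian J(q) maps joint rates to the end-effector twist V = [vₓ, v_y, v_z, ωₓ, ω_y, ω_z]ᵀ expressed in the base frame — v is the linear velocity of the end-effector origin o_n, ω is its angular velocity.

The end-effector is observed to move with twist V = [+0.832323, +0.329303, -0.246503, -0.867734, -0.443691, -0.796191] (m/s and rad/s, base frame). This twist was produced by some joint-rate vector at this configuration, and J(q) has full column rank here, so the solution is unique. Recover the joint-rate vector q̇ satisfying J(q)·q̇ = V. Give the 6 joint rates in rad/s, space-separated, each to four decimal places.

o_n = [-1.2352, 0.5163, -0.4154]
J₁: ẑ×o_n = [-0.5163, -1.2352, 0.0000], ω = ẑ
J2: z=[-0.7880, -0.6157, 0.0000] o=[-0.4864, 0.6225, 0.0000] → [0.2558, -0.3274, -0.3773, -0.7880, -0.6157, 0.0000]
J3: z=[-0.7880, -0.6157, 0.0000] o=[-0.5960, 0.7629, -0.1113] → [0.1873, -0.2397, -0.1992, -0.7880, -0.6157, 0.0000]
J4: z=[0.4039, -0.5170, -0.7547] o=[-1.1680, 1.0726, -0.6296] → [-0.5306, -0.0357, -0.2595, 0.4039, -0.5170, -0.7547]
J5: z=[0.7884, -0.2217, 0.5738] o=[-1.2728, 0.2550, -0.8014] → [-0.2355, -0.2827, 0.2143, 0.7884, -0.2217, 0.5738]
J6: z=[-0.5884, 0.0003, 0.8086] o=[-1.2262, 0.5085, -0.7675] → [-0.0062, 0.1999, -0.0045, -0.5884, 0.0003, 0.8086]
q̇ = J⁺·V = [-0.5780, 0.5820, 0.5710, -0.4500, -0.1520, -0.5820]

-0.5780 0.5820 0.5710 -0.4500 -0.1520 -0.5820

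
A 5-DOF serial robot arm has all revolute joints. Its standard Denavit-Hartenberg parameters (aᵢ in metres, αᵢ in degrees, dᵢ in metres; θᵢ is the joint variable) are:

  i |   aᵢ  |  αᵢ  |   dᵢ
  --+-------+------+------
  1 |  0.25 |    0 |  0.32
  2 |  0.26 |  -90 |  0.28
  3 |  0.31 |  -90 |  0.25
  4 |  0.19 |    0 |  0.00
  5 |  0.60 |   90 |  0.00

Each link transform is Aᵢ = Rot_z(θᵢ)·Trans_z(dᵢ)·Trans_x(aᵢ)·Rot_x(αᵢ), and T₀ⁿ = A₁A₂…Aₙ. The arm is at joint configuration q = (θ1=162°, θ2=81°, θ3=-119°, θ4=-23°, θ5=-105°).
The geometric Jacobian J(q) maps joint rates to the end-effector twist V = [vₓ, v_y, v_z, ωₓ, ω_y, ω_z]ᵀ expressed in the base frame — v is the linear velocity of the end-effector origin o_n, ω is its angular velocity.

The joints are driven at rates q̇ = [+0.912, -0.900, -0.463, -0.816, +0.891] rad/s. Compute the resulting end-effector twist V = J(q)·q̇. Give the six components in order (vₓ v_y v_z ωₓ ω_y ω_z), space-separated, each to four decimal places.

o_n = [0.3798, -0.4664, 0.7010]
J₁: ẑ×o_n = [0.4664, 0.3798, -0.0000], ω = ẑ
J2: z=[0.0000, 0.0000, 1.0000] o=[-0.2378, 0.0773, 0.3200] → [0.5436, 0.6176, -0.0000, 0.0000, 0.0000, 1.0000]
J3: z=[0.8910, -0.4540, 0.0000] o=[-0.3558, -0.1544, 0.6000] → [-0.0459, -0.0900, 0.0560, 0.8910, -0.4540, 0.0000]
J4: z=[-0.3971, -0.7793, 0.4848] o=[-0.0648, -0.1340, 0.8711] → [0.2937, 0.1480, 0.4785, -0.3971, -0.7793, 0.4848]
J5: z=[-0.3971, -0.7793, 0.4848] o=[0.0398, -0.0921, 1.0241] → [0.4332, 0.0365, 0.4135, -0.3971, -0.7793, 0.4848]
V = J·q̇ = [0.1036, -0.2560, -0.0479, -0.4423, 0.1518, 0.0484]

0.1036 -0.2560 -0.0479 -0.4423 0.1518 0.0484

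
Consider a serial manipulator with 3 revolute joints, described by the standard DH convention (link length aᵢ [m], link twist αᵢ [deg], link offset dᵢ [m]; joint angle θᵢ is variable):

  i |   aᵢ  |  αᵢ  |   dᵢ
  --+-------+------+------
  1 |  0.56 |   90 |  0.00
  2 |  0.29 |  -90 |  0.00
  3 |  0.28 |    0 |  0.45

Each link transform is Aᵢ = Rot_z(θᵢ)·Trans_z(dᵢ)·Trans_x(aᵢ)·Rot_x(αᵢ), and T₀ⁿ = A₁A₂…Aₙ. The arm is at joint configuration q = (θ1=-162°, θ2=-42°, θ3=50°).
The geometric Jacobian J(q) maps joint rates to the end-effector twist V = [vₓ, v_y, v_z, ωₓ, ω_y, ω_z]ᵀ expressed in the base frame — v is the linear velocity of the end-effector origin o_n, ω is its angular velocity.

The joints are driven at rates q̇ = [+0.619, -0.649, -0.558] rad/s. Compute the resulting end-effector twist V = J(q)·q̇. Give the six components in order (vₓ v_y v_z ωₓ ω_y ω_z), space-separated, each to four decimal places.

o_n = [-1.0849, -0.5780, 0.0199]
J₁: ẑ×o_n = [0.5780, -1.0849, 0.0000], ω = ẑ
J2: z=[-0.3090, 0.9511, 0.0000] o=[-0.5326, -0.1730, 0.0000] → [0.0190, 0.0062, 0.6504, -0.3090, 0.9511, 0.0000]
J3: z=[-0.6364, -0.2068, 0.7431] o=[-0.7376, -0.2396, -0.1940] → [0.2072, -0.1219, 0.1435, -0.6364, -0.2068, 0.7431]
V = J·q̇ = [0.2299, -0.6075, -0.5022, 0.5557, -0.5019, 0.2043]

0.2299 -0.6075 -0.5022 0.5557 -0.5019 0.2043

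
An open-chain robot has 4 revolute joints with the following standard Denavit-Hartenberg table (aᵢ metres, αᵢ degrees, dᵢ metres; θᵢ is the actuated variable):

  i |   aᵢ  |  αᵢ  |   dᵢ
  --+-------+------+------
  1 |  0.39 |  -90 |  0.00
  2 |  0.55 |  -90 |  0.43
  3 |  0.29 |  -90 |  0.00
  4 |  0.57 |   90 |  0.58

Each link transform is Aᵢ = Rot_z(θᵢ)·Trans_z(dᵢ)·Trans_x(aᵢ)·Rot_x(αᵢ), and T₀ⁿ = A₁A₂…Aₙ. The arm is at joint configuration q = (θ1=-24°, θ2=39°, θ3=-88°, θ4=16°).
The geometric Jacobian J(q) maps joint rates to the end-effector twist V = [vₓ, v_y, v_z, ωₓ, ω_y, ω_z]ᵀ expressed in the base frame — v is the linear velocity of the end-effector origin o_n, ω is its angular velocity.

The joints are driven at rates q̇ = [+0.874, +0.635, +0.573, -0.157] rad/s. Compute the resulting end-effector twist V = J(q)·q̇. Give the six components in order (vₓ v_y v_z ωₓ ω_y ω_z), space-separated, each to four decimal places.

-0.7024 1.2871 -0.9967 -0.1803 0.7814 0.5274

o_n = [1.7766, 0.5742, -0.6072]
J₁: ẑ×o_n = [-0.5742, 1.7766, 0.0000], ω = ẑ
J2: z=[0.4067, 0.9135, 0.0000] o=[0.3563, -0.1586, 0.0000] → [-0.5547, 0.2470, -0.9995, 0.4067, 0.9135, 0.0000]
J3: z=[-0.5749, 0.2560, -0.7771] o=[0.9217, 0.0603, -0.3461] → [0.3325, -0.8145, -0.5143, -0.5749, 0.2560, -0.7771]
J4: z=[0.6953, -0.3478, -0.6289] o=[1.0467, 0.3219, -0.3525] → [0.2472, -0.2820, 0.4293, 0.6953, -0.3478, -0.6289]
V = J·q̇ = [-0.7024, 1.2871, -0.9967, -0.1803, 0.7814, 0.5274]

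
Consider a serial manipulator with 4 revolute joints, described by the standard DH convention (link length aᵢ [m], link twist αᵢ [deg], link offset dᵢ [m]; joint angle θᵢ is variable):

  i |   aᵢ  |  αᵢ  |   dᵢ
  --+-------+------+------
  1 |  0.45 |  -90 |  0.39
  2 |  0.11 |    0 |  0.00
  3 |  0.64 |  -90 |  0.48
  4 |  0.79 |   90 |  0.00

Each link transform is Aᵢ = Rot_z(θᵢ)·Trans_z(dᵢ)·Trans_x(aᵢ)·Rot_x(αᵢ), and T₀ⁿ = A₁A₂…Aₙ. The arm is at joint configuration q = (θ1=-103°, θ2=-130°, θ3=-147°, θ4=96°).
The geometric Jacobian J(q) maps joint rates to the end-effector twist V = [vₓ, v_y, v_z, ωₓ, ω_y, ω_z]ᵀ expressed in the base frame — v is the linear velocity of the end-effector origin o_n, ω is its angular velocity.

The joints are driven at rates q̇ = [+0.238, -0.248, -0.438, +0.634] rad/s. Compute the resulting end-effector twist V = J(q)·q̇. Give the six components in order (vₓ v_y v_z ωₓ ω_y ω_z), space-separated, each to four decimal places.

o_n = [-0.3984, -0.3670, -0.0790]
J₁: ẑ×o_n = [0.3670, -0.3984, 0.0000], ω = ẑ
J2: z=[0.9744, -0.2250, 0.0000] o=[-0.1012, -0.4385, 0.3900] → [0.1055, 0.4570, 0.0028, 0.9744, -0.2250, 0.0000]
J3: z=[0.9744, -0.2250, 0.0000] o=[-0.0853, -0.3696, 0.4743] → [0.1245, 0.5391, -0.0679, 0.9744, -0.2250, 0.0000]
J4: z=[0.2233, 0.9671, -0.1219] o=[0.3648, -0.5535, -0.1610] → [0.1020, 0.0747, 0.7798, 0.2233, 0.9671, -0.1219]
V = J·q̇ = [0.0713, -0.3969, 0.5235, -0.5269, 0.7675, 0.1607]

0.0713 -0.3969 0.5235 -0.5269 0.7675 0.1607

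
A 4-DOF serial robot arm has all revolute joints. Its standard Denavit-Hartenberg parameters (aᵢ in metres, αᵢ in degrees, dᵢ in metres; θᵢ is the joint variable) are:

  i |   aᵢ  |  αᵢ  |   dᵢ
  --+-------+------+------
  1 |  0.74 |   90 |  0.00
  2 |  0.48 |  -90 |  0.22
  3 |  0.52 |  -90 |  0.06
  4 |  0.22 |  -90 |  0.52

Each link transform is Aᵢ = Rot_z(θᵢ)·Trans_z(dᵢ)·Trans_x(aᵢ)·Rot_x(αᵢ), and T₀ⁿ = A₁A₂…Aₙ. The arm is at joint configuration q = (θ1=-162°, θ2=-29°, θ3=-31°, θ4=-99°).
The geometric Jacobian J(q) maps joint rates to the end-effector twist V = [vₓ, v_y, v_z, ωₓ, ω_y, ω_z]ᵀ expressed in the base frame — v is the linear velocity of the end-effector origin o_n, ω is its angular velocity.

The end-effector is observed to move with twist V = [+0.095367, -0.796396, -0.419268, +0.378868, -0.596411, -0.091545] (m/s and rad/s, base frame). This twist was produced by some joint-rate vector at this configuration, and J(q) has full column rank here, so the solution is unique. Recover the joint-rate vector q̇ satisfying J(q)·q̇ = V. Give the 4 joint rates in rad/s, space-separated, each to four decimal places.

o_n = [-1.8074, -0.5616, -0.3218]
J₁: ẑ×o_n = [0.5616, -1.8074, 0.0000], ω = ẑ
J2: z=[-0.3090, 0.9511, 0.0000] o=[-0.7038, -0.2287, 0.0000] → [-0.3061, -0.0994, 1.1525, -0.3090, 0.9511, 0.0000]
J3: z=[-0.4611, -0.1498, 0.8746] o=[-1.1710, -0.1492, -0.2327] → [0.3741, -0.5977, 0.0948, -0.4611, -0.1498, 0.8746]
J4: z=[-0.1635, -0.9544, -0.2497] o=[-1.6522, -0.0239, -0.3963] → [-0.2054, 0.0509, -0.0602, -0.1635, -0.9544, -0.2497]
q̇ = J⁺·V = [0.7370, -0.2720, -0.8100, 0.4810]

0.7370 -0.2720 -0.8100 0.4810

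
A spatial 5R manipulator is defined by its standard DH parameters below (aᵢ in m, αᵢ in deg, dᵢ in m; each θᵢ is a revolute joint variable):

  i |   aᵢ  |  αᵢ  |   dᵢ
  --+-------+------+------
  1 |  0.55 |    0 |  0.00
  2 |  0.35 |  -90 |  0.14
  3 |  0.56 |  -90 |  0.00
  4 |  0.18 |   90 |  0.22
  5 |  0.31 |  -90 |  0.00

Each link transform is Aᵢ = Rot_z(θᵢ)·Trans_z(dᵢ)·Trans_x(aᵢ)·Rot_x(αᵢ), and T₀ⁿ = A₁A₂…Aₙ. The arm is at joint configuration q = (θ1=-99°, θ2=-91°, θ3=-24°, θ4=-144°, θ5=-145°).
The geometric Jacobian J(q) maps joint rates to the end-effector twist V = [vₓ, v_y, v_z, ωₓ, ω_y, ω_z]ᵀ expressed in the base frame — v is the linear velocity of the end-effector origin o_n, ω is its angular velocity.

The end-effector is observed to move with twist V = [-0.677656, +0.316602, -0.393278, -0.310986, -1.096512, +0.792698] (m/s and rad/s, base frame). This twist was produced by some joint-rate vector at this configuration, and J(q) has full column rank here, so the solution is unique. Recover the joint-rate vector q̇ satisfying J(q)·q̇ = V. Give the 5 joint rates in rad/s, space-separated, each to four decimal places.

-0.7310 0.5570 0.4470 -0.8360 -0.8490

o_n = [-0.9977, -0.3383, 0.3536]
J₁: ẑ×o_n = [0.3383, -0.9977, 0.0000], ω = ẑ
J2: z=[0.0000, 0.0000, 1.0000] o=[-0.0860, -0.5432, 0.0000] → [-0.2049, -0.9117, 0.0000, 0.0000, 0.0000, 1.0000]
J3: z=[-0.1736, -0.9848, 0.0000] o=[-0.4307, -0.4825, 0.1400] → [-0.2103, 0.0371, -0.5834, -0.1736, -0.9848, 0.0000]
J4: z=[-0.4006, 0.0706, -0.9135] o=[-0.9345, -0.3936, 0.3678] → [0.0495, 0.0520, -0.0177, -0.4006, 0.0706, -0.9135]
J5: z=[0.6693, 0.7035, -0.2391] o=[-0.9100, -0.5054, 0.1076] → [0.2130, -0.1437, 0.1735, 0.6693, 0.7035, -0.2391]
q̇ = J⁺·V = [-0.7310, 0.5570, 0.4470, -0.8360, -0.8490]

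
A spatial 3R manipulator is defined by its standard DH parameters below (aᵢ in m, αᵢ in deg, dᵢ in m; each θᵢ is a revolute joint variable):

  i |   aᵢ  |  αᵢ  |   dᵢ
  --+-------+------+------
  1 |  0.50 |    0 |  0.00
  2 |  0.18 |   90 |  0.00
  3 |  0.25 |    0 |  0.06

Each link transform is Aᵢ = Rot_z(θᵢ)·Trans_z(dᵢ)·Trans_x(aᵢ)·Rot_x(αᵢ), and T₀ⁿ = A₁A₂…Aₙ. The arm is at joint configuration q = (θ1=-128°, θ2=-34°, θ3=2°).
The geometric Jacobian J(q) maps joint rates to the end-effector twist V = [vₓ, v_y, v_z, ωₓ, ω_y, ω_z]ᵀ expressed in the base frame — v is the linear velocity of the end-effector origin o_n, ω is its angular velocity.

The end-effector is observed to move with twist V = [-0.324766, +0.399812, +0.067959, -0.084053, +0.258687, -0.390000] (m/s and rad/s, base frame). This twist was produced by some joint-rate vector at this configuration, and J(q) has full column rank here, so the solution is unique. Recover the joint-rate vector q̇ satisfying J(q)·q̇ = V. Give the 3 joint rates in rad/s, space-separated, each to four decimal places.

-0.7550 0.3650 0.2720

o_n = [-0.7352, -0.4698, 0.0087]
J₁: ẑ×o_n = [0.4698, -0.7352, 0.0000], ω = ẑ
J2: z=[0.0000, 0.0000, 1.0000] o=[-0.3078, -0.3940, 0.0000] → [0.0758, -0.4274, 0.0000, 0.0000, 0.0000, 1.0000]
J3: z=[-0.3090, 0.9511, 0.0000] o=[-0.4790, -0.4496, 0.0000] → [0.0083, 0.0027, 0.2498, -0.3090, 0.9511, 0.0000]
q̇ = J⁺·V = [-0.7550, 0.3650, 0.2720]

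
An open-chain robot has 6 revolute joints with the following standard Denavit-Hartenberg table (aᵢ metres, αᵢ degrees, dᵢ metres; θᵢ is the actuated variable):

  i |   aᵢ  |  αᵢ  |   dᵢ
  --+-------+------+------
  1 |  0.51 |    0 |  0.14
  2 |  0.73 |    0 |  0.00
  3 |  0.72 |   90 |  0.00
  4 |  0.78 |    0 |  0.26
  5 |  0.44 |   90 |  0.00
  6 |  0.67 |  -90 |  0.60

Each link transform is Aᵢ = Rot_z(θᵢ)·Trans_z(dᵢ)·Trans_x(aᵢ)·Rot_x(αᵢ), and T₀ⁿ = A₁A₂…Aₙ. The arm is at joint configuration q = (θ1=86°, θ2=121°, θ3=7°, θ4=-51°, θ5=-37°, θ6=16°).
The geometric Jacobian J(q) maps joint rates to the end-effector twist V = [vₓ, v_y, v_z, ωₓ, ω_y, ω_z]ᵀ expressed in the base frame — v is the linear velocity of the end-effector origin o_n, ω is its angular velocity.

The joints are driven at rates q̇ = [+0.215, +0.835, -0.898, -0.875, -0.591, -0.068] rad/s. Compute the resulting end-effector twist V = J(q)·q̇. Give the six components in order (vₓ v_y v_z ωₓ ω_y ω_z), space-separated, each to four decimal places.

2.0437 0.3704 0.3815 0.7634 -1.2534 0.1544

o_n = [-1.4016, 0.1830, -1.5705]
J₁: ẑ×o_n = [-0.1830, -1.4016, 0.0000], ω = ẑ
J2: z=[0.0000, 0.0000, 1.0000] o=[0.0356, 0.5088, 0.1400] → [0.3257, -1.4372, 0.0000, 0.0000, 0.0000, 1.0000]
J3: z=[0.0000, 0.0000, 1.0000] o=[-0.6149, 0.1773, 0.1400] → [-0.0057, -0.7868, 0.0000, 0.0000, 0.0000, 1.0000]
J4: z=[-0.5592, 0.8290, 0.0000] o=[-1.2118, -0.2253, 0.1400] → [-1.4181, -0.9565, -0.0709, -0.5592, 0.8290, 0.0000]
J5: z=[-0.5592, 0.8290, 0.0000] o=[-1.7641, -0.2842, -0.4662] → [-0.9155, -0.6175, -0.5618, -0.5592, 0.8290, 0.0000]
J6: z=[0.8285, 0.5589, -0.0349] o=[-1.7768, -0.2928, -0.9059] → [-0.3548, 0.5375, 0.1846, 0.8285, 0.5589, -0.0349]
V = J·q̇ = [2.0437, 0.3704, 0.3815, 0.7634, -1.2534, 0.1544]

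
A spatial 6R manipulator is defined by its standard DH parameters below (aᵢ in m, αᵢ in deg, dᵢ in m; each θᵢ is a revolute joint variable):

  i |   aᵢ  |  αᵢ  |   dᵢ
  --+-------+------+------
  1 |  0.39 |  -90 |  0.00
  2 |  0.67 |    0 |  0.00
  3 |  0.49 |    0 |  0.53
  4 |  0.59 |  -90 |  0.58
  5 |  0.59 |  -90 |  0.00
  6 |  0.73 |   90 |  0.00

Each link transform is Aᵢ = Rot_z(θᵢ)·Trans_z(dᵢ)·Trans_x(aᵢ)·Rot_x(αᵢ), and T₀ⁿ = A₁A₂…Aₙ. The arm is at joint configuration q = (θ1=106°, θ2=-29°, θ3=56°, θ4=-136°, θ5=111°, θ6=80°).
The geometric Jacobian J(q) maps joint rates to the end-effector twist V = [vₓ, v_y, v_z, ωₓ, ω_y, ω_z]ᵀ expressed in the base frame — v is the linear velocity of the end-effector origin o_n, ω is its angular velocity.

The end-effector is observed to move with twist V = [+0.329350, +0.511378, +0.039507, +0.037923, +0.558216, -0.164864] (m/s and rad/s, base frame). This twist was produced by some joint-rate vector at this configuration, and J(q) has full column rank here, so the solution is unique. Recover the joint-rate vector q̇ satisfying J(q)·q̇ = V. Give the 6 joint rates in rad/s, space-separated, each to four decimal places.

-0.6610 -0.6240 0.1310 0.4170 0.6590 -0.3190

o_n = [-0.5959, 0.4787, 0.1833]
J₁: ẑ×o_n = [-0.4787, -0.5959, 0.0000], ω = ẑ
J2: z=[-0.9613, -0.2756, 0.0000] o=[-0.1075, 0.3749, 0.0000] → [-0.0505, 0.1762, -0.2344, -0.9613, -0.2756, 0.0000]
J3: z=[-0.9613, -0.2756, 0.0000] o=[-0.2690, 0.9382, 0.3248] → [0.0390, -0.1360, 0.3516, -0.9613, -0.2756, 0.0000]
J4: z=[-0.9613, -0.2756, 0.0000] o=[-0.8988, 1.2118, 0.1024] → [-0.0223, 0.0778, 0.7882, -0.9613, -0.2756, 0.0000]
J5: z=[-0.2606, 0.9089, 0.3256] o=[-1.4034, 0.8673, 0.6602] → [-0.3070, 0.1386, -0.6327, -0.2606, 0.9089, 0.3256]
J6: z=[-0.4283, 0.1934, -0.8827] o=[-0.8929, 1.0853, 0.4603] → [-0.5890, -0.3808, 0.2023, -0.4283, 0.1934, -0.8827]
q̇ = J⁺·V = [-0.6610, -0.6240, 0.1310, 0.4170, 0.6590, -0.3190]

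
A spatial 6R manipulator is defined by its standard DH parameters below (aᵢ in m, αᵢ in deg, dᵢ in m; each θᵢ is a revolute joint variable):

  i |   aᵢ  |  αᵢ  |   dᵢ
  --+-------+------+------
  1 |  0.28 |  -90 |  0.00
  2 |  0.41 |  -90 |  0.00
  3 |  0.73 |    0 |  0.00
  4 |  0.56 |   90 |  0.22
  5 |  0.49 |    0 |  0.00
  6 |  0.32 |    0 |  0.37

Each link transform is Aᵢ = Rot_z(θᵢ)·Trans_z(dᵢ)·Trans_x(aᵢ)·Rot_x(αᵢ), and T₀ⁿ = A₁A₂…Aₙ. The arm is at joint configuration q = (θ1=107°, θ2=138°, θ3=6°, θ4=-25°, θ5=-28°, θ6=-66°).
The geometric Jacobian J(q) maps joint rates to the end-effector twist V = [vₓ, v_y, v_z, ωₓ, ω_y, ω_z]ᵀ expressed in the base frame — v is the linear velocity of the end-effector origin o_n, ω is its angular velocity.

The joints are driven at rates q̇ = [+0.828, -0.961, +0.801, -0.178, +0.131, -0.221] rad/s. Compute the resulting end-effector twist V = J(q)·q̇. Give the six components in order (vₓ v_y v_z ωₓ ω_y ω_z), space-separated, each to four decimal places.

1.5709 1.1987 -1.3627 1.1286 -0.1136 1.2714

o_n = [-0.2900, -1.0676, -1.5381]
J₁: ẑ×o_n = [1.0676, -0.2900, 0.0000], ω = ẑ
J2: z=[-0.9563, -0.2924, 0.0000] o=[-0.0819, 0.2678, 0.0000] → [0.4497, -1.4709, 1.2162, -0.9563, -0.2924, 0.0000]
J3: z=[0.1956, -0.6399, 0.7431] o=[0.0072, -0.0236, -0.2743] → [1.5845, 0.0264, -0.3944, 0.1956, -0.6399, 0.7431]
J4: z=[0.1956, -0.6399, 0.7431] o=[0.2379, -0.5173, -0.7601] → [0.9068, -0.2401, -0.4455, 0.1956, -0.6399, 0.7431]
J5: z=[-0.9749, -0.0451, 0.2178] o=[0.2217, -1.0876, -0.9509] → [0.0221, -0.6839, -0.0426, -0.9749, -0.0451, 0.2178]
J6: z=[-0.9749, -0.0451, 0.2178] o=[0.1308, -1.2723, -1.3956] → [-0.0382, -0.2306, -0.2186, -0.9749, -0.0451, 0.2178]
V = J·q̇ = [1.5709, 1.1987, -1.3627, 1.1286, -0.1136, 1.2714]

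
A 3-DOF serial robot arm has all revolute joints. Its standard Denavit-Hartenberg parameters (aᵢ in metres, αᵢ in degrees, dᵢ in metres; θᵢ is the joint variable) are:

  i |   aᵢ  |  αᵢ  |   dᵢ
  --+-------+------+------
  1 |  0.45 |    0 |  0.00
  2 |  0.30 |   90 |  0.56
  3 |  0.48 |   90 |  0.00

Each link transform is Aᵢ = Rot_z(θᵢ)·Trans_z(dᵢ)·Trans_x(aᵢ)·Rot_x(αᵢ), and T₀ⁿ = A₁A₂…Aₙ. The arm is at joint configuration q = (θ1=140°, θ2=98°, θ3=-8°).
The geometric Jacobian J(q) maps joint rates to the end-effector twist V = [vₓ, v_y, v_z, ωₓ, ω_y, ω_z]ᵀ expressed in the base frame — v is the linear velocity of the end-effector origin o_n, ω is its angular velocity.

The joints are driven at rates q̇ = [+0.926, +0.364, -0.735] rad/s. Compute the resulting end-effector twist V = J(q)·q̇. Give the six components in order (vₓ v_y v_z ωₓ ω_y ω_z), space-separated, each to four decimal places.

0.6064 -0.8076 -0.3494 0.6233 -0.3895 1.2900

o_n = [-0.7556, -0.3683, 0.4932]
J₁: ẑ×o_n = [0.3683, -0.7556, 0.0000], ω = ẑ
J2: z=[0.0000, 0.0000, 1.0000] o=[-0.3447, 0.2893, 0.0000] → [0.6575, -0.4109, 0.0000, 0.0000, 0.0000, 1.0000]
J3: z=[-0.8480, 0.5299, 0.0000] o=[-0.5037, 0.0348, 0.5600] → [-0.0354, -0.0567, 0.4753, -0.8480, 0.5299, 0.0000]
V = J·q̇ = [0.6064, -0.8076, -0.3494, 0.6233, -0.3895, 1.2900]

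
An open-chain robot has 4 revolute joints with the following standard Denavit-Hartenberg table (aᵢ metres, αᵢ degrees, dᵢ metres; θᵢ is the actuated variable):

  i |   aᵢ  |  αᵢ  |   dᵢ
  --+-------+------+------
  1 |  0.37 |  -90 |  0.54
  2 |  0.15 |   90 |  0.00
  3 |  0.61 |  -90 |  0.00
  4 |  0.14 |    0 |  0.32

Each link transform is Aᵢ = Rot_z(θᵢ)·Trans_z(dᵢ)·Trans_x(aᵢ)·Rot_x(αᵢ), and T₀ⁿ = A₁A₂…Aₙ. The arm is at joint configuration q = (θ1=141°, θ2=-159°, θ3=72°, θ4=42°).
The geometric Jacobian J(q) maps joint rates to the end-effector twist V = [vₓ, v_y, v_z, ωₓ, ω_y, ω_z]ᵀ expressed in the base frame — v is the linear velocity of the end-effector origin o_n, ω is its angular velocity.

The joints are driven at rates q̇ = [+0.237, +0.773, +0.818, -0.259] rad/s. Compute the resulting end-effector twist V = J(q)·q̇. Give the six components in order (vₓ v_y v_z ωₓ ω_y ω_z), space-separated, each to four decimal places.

-0.3947 0.2738 -0.2286 -0.0296 -0.8677 -0.4384

o_n = [-0.7551, -0.3896, 0.6512]
J₁: ẑ×o_n = [0.3896, -0.7551, 0.0000], ω = ẑ
J2: z=[-0.6293, -0.7771, 0.0000] o=[-0.2875, 0.2328, 0.5400] → [-0.0864, 0.0700, 0.0283, -0.6293, -0.7771, 0.0000]
J3: z=[0.2785, -0.2255, -0.9336] o=[-0.1787, 0.1447, 0.5938] → [-0.5118, 0.5221, -0.2788, 0.2785, -0.2255, -0.9336]
J4: z=[-0.8845, 0.3186, -0.3408] o=[-0.4070, -0.4169, 0.6613] → [0.0061, 0.1097, 0.0868, -0.8845, 0.3186, -0.3408]
V = J·q̇ = [-0.3947, 0.2738, -0.2286, -0.0296, -0.8677, -0.4384]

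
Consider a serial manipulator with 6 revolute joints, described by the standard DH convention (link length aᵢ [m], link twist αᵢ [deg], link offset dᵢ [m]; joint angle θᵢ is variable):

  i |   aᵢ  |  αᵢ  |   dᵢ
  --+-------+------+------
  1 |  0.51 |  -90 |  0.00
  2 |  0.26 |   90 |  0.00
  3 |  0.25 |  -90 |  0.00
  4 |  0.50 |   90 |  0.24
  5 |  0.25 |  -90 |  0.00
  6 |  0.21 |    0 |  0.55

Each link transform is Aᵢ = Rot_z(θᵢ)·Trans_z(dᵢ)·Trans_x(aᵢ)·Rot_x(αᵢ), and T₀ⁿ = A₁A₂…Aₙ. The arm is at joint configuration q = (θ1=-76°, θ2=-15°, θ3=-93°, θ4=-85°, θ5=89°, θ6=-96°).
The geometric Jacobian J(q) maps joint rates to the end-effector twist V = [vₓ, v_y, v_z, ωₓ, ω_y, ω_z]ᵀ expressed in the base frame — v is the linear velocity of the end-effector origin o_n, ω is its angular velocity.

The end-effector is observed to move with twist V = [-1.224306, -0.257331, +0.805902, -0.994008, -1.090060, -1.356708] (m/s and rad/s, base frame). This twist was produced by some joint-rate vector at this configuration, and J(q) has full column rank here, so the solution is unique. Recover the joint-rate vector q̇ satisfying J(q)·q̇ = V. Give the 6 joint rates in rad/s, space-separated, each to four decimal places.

o_n = [0.2358, -1.2058, 0.1636]
J₁: ẑ×o_n = [1.2058, 0.2358, -0.0000], ω = ẑ
J2: z=[0.9703, 0.2419, 0.0000] o=[0.1234, -0.4949, 0.0000] → [0.0396, -0.1587, -0.7171, 0.9703, 0.2419, 0.0000]
J3: z=[-0.0626, 0.2511, 0.9659] o=[0.1841, -0.7385, 0.0673] → [0.4756, 0.0560, 0.0163, -0.0626, 0.2511, 0.9659]
J4: z=[0.1826, -0.9486, 0.2585] o=[-0.0612, -0.7867, 0.0639] → [0.0138, 0.0586, 0.2052, 0.1826, -0.9486, 0.2585]
J5: z=[0.9720, 0.2137, 0.0977] o=[-0.0913, -0.8976, 0.6065] → [-0.0645, 0.4624, -0.3695, 0.9720, 0.2137, 0.0977]
J6: z=[0.1511, -0.2499, -0.9564] o=[-0.0463, -1.1337, 0.6753] → [0.0589, -0.1925, 0.0596, 0.1511, -0.2499, -0.9564]
q̇ = J⁺·V = [-0.6660, -0.7280, -0.8990, 0.6370, -0.4640, -0.0610]

-0.6660 -0.7280 -0.8990 0.6370 -0.4640 -0.0610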